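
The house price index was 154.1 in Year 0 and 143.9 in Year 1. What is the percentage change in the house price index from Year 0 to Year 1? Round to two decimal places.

-6.62%

Change = (143.9 − 154.1) / 154.1 × 100
       = -10.2 / 154.1 × 100 = -6.6191%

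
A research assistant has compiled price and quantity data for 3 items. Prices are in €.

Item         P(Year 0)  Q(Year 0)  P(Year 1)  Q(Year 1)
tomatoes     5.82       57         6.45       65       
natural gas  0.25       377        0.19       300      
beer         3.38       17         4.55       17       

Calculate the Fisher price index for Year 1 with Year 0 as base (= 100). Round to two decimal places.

107.62

Laspeyres component (base-period weights):
ΣP(Year 1)Q(Year 0) = 6.45×57 + 0.19×377 + 4.55×17 = 367.65 + 71.63 + 77.35 = 516.63
ΣP(Year 0)Q(Year 0) = 5.82×57 + 0.25×377 + 3.38×17 = 331.74 + 94.25 + 57.46 = 483.45
L = 516.63 / 483.45 × 100 = 106.8632
Paasche component (current-period weights):
ΣP(Year 1)Q(Year 1) = 6.45×65 + 0.19×300 + 4.55×17 = 419.25 + 57 + 77.35 = 553.6
ΣP(Year 0)Q(Year 1) = 5.82×65 + 0.25×300 + 3.38×17 = 378.3 + 75 + 57.46 = 510.76
P = 553.6 / 510.76 × 100 = 108.3875
Fisher = √(L × P) = √(106.8632 × 108.3875) = 107.6226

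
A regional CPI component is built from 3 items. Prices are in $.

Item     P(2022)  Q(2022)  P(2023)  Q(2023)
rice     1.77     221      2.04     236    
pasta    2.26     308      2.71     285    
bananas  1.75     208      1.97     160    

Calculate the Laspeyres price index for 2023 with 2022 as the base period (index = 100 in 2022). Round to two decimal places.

116.82

Laspeyres price index uses base-period quantities as weights.
ΣP(2023)·Q(2022) = 2.04×221 + 2.71×308 + 1.97×208 = 450.84 + 834.68 + 409.76 = 1695.28
ΣP(2022)·Q(2022) = 1.77×221 + 2.26×308 + 1.75×208 = 391.17 + 696.08 + 364 = 1451.25
Index = 1695.28 / 1451.25 × 100 = 116.8152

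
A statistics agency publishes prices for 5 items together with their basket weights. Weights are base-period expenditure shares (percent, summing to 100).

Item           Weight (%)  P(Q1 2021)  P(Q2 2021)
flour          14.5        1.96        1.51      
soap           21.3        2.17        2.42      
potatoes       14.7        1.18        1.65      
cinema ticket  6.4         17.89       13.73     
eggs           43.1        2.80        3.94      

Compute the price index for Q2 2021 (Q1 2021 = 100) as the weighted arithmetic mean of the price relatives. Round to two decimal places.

121.04

flour: 14.5 × (1.51/1.96) = 14.5 × 0.770408 = 11.1709
soap: 21.3 × (2.42/2.17) = 21.3 × 1.115207 = 23.7539
potatoes: 14.7 × (1.65/1.18) = 14.7 × 1.398305 = 20.5551
cinema ticket: 6.4 × (13.73/17.89) = 6.4 × 0.767468 = 4.9118
eggs: 43.1 × (3.94/2.80) = 43.1 × 1.407143 = 60.6479
Index = Σ wᵢ·(p₁ᵢ/p₀ᵢ) = 11.1709 + 23.7539 + 20.5551 + 4.9118 + 60.6479 = 121.0396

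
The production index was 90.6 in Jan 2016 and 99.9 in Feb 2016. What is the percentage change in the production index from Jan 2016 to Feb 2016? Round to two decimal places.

10.26%

Change = (99.9 − 90.6) / 90.6 × 100
       = 9.3 / 90.6 × 100 = 10.2649%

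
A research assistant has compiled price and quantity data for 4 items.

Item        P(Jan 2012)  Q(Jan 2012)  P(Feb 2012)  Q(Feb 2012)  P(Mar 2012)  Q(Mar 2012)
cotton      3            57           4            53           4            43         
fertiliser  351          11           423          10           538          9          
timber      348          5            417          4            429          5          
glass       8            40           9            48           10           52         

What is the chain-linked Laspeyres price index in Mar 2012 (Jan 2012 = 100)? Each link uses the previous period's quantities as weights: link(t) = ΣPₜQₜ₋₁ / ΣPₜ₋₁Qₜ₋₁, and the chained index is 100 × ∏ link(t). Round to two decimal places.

Link Jan 2012→Feb 2012:
ΣP(Feb 2012)Q(Jan 2012) = 4×57 + 423×11 + 417×5 + 9×40 = 228 + 4653 + 2085 + 360 = 7326
ΣP(Jan 2012)Q(Jan 2012) = 3×57 + 351×11 + 348×5 + 8×40 = 171 + 3861 + 1740 + 320 = 6092
link = 7326/6092 = 1.202561
Link Feb 2012→Mar 2012:
ΣP(Mar 2012)Q(Feb 2012) = 4×53 + 538×10 + 429×4 + 10×48 = 212 + 5380 + 1716 + 480 = 7788
ΣP(Feb 2012)Q(Feb 2012) = 4×53 + 423×10 + 417×4 + 9×48 = 212 + 4230 + 1668 + 432 = 6542
link = 7788/6542 = 1.190462
Chained index = 100 × 1.202561 × 1.190462 = 143.1602

143.16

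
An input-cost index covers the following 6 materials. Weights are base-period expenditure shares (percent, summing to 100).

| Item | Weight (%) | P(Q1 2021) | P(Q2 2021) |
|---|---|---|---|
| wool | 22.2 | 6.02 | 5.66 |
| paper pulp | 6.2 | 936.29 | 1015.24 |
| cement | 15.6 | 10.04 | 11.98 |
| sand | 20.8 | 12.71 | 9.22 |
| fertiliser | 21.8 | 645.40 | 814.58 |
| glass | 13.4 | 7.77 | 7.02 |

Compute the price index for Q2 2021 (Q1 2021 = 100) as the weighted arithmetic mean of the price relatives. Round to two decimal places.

100.92

wool: 22.2 × (5.66/6.02) = 22.2 × 0.940199 = 20.8724
paper pulp: 6.2 × (1015.24/936.29) = 6.2 × 1.084322 = 6.7228
cement: 15.6 × (11.98/10.04) = 15.6 × 1.193227 = 18.6143
sand: 20.8 × (9.22/12.71) = 20.8 × 0.725413 = 15.0886
fertiliser: 21.8 × (814.58/645.40) = 21.8 × 1.262132 = 27.5145
glass: 13.4 × (7.02/7.77) = 13.4 × 0.903475 = 12.1066
Index = Σ wᵢ·(p₁ᵢ/p₀ᵢ) = 20.8724 + 6.7228 + 18.6143 + 15.0886 + 27.5145 + 12.1066 = 100.9192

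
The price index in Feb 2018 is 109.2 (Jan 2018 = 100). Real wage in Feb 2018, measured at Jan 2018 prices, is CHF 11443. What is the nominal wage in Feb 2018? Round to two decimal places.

12495.76

Nominal = Real × (Index/100) = 11443 × (109.2/100)
        = 11443 × 1.092 = 12495.7560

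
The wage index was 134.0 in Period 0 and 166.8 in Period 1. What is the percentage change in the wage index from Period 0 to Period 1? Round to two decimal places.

24.48%

Change = (166.8 − 134.0) / 134.0 × 100
       = 32.8 / 134.0 × 100 = 24.4776%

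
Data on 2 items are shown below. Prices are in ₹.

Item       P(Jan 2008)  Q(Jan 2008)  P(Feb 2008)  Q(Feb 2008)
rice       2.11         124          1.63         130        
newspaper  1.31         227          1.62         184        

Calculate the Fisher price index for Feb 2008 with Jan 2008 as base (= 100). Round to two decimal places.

Laspeyres component (base-period weights):
ΣP(Feb 2008)Q(Jan 2008) = 1.63×124 + 1.62×227 = 202.12 + 367.74 = 569.86
ΣP(Jan 2008)Q(Jan 2008) = 2.11×124 + 1.31×227 = 261.64 + 297.37 = 559.01
L = 569.86 / 559.01 × 100 = 101.9409
Paasche component (current-period weights):
ΣP(Feb 2008)Q(Feb 2008) = 1.63×130 + 1.62×184 = 211.9 + 298.08 = 509.98
ΣP(Jan 2008)Q(Feb 2008) = 2.11×130 + 1.31×184 = 274.3 + 241.04 = 515.34
P = 509.98 / 515.34 × 100 = 98.9599
Fisher = √(L × P) = √(101.9409 × 98.9599) = 100.4394

100.44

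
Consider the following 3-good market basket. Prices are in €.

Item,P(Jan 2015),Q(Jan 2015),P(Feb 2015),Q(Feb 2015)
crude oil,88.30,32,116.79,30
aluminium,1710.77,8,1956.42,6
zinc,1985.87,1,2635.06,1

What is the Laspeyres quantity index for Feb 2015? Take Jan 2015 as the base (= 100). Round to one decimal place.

80.5

Laspeyres quantity index uses base-period prices as weights.
ΣP(Jan 2015)·Q(Feb 2015) = 88.30×30 + 1710.77×6 + 1985.87×1 = 2649 + 10264.62 + 1985.87 = 14899.49
ΣP(Jan 2015)·Q(Jan 2015) = 88.30×32 + 1710.77×8 + 1985.87×1 = 2825.6 + 13686.16 + 1985.87 = 18497.63
Index = 14899.49 / 18497.63 × 100 = 80.5481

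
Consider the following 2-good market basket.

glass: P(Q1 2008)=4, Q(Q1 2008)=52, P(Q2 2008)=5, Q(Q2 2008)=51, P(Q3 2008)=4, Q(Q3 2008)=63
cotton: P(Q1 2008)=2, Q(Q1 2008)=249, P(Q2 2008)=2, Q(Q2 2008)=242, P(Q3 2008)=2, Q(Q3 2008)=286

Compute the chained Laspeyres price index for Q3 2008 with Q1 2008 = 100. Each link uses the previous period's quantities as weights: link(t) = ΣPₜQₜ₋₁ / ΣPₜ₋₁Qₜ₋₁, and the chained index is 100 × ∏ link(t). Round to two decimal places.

99.96

Link Q1 2008→Q2 2008:
ΣP(Q2 2008)Q(Q1 2008) = 5×52 + 2×249 = 260 + 498 = 758
ΣP(Q1 2008)Q(Q1 2008) = 4×52 + 2×249 = 208 + 498 = 706
link = 758/706 = 1.073654
Link Q2 2008→Q3 2008:
ΣP(Q3 2008)Q(Q2 2008) = 4×51 + 2×242 = 204 + 484 = 688
ΣP(Q2 2008)Q(Q2 2008) = 5×51 + 2×242 = 255 + 484 = 739
link = 688/739 = 0.930988
Chained index = 100 × 1.073654 × 0.930988 = 99.9559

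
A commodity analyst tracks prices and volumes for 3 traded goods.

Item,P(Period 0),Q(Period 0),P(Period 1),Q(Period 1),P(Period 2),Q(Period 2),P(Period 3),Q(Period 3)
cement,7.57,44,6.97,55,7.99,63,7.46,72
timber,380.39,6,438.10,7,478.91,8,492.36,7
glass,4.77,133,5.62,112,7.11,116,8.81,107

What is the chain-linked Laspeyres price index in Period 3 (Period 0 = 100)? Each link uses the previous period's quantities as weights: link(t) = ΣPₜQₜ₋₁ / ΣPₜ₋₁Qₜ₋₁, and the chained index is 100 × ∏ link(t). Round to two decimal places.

134.15

Link Period 0→Period 1:
ΣP(Period 1)Q(Period 0) = 6.97×44 + 438.10×6 + 5.62×133 = 306.68 + 2628.6 + 747.46 = 3682.74
ΣP(Period 0)Q(Period 0) = 7.57×44 + 380.39×6 + 4.77×133 = 333.08 + 2282.34 + 634.41 = 3249.83
link = 3682.74/3249.83 = 1.133210
Link Period 1→Period 2:
ΣP(Period 2)Q(Period 1) = 7.99×55 + 478.91×7 + 7.11×112 = 439.45 + 3352.37 + 796.32 = 4588.14
ΣP(Period 1)Q(Period 1) = 6.97×55 + 438.10×7 + 5.62×112 = 383.35 + 3066.7 + 629.44 = 4079.49
link = 4588.14/4079.49 = 1.124685
Link Period 2→Period 3:
ΣP(Period 3)Q(Period 2) = 7.46×63 + 492.36×8 + 8.81×116 = 469.98 + 3938.88 + 1021.96 = 5430.82
ΣP(Period 2)Q(Period 2) = 7.99×63 + 478.91×8 + 7.11×116 = 503.37 + 3831.28 + 824.76 = 5159.41
link = 5430.82/5159.41 = 1.052605
Chained index = 100 × 1.133210 × 1.124685 × 1.052605 = 134.1549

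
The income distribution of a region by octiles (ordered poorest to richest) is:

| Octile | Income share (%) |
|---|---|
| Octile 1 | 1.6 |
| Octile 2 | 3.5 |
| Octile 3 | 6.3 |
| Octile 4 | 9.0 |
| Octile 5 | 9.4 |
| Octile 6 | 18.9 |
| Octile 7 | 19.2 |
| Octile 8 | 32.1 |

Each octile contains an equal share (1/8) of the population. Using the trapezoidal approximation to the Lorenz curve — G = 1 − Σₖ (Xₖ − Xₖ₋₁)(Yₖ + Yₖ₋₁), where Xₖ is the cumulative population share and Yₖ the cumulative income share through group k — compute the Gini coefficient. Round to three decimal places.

Cumulative income shares Yₖ: 0.0160, 0.0510, 0.1140, 0.2040, 0.2980, 0.4870, 0.6790, 1.0000
Σ (Xₖ−Xₖ₋₁)(Yₖ+Yₖ₋₁) = (1/8)(0.0160+0.0000) + (1/8)(0.0510+0.0160) + (1/8)(0.1140+0.0510) + (1/8)(0.2040+0.1140) + (1/8)(0.2980+0.2040) + (1/8)(0.4870+0.2980) + (1/8)(0.6790+0.4870) + (1/8)(1.0000+0.6790)
  = 0.0020 + 0.0084 + 0.0206 + 0.0398 + 0.0628 + 0.0981 + 0.1457 + 0.2099 = 0.5873
G = 1 − 0.5873 = 0.4127

0.413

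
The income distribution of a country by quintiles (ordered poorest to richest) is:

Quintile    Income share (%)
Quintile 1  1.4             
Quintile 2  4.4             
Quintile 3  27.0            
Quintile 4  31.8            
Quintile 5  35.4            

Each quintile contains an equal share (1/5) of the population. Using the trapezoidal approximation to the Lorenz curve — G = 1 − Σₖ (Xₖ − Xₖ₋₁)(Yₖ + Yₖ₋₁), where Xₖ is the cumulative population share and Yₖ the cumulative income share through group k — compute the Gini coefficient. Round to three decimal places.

Cumulative income shares Yₖ: 0.0140, 0.0580, 0.3280, 0.6460, 1.0000
Σ (Xₖ−Xₖ₋₁)(Yₖ+Yₖ₋₁) = (1/5)(0.0140+0.0000) + (1/5)(0.0580+0.0140) + (1/5)(0.3280+0.0580) + (1/5)(0.6460+0.3280) + (1/5)(1.0000+0.6460)
  = 0.0028 + 0.0144 + 0.0772 + 0.1948 + 0.3292 = 0.6184
G = 1 − 0.6184 = 0.3816

0.382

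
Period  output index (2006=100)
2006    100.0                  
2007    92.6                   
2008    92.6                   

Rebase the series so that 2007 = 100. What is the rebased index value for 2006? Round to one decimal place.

108.0

Rebased(2006) = 100.0 / 92.6 × 100 = 107.9914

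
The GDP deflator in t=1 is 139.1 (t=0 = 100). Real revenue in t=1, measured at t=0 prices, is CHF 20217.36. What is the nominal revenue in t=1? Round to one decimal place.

Nominal = Real × (Index/100) = 20217.36 × (139.1/100)
        = 20217.36 × 1.391 = 28122.3478

28122.3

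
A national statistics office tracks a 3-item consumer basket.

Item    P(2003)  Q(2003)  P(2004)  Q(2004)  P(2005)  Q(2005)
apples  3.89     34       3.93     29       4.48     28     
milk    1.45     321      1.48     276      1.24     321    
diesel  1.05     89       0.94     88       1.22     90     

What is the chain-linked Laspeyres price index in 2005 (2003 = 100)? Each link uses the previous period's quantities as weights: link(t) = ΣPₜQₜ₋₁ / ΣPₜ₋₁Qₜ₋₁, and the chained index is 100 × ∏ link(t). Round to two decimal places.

95.93

Link 2003→2004:
ΣP(2004)Q(2003) = 3.93×34 + 1.48×321 + 0.94×89 = 133.62 + 475.08 + 83.66 = 692.36
ΣP(2003)Q(2003) = 3.89×34 + 1.45×321 + 1.05×89 = 132.26 + 465.45 + 93.45 = 691.16
link = 692.36/691.16 = 1.001736
Link 2004→2005:
ΣP(2005)Q(2004) = 4.48×29 + 1.24×276 + 1.22×88 = 129.92 + 342.24 + 107.36 = 579.52
ΣP(2004)Q(2004) = 3.93×29 + 1.48×276 + 0.94×88 = 113.97 + 408.48 + 82.72 = 605.17
link = 579.52/605.17 = 0.957615
Chained index = 100 × 1.001736 × 0.957615 = 95.9278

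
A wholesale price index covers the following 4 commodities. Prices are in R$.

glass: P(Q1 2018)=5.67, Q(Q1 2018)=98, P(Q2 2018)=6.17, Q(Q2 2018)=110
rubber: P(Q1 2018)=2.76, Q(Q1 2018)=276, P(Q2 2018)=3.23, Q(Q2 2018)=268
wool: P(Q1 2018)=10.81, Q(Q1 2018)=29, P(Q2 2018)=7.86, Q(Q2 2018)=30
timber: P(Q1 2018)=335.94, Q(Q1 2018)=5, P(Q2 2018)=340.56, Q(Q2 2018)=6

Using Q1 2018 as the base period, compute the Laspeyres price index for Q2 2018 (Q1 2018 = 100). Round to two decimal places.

103.51

Laspeyres price index uses base-period quantities as weights.
ΣP(Q2 2018)·Q(Q1 2018) = 6.17×98 + 3.23×276 + 7.86×29 + 340.56×5 = 604.66 + 891.48 + 227.94 + 1702.8 = 3426.88
ΣP(Q1 2018)·Q(Q1 2018) = 5.67×98 + 2.76×276 + 10.81×29 + 335.94×5 = 555.66 + 761.76 + 313.49 + 1679.7 = 3310.61
Index = 3426.88 / 3310.61 × 100 = 103.5120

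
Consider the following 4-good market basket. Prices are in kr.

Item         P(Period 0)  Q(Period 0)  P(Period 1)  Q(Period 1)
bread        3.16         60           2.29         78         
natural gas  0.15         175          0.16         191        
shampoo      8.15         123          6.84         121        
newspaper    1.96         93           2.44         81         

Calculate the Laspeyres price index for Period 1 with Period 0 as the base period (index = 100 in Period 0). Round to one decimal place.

Laspeyres price index uses base-period quantities as weights.
ΣP(Period 1)·Q(Period 0) = 2.29×60 + 0.16×175 + 6.84×123 + 2.44×93 = 137.4 + 28 + 841.32 + 226.92 = 1233.64
ΣP(Period 0)·Q(Period 0) = 3.16×60 + 0.15×175 + 8.15×123 + 1.96×93 = 189.6 + 26.25 + 1002.45 + 182.28 = 1400.58
Index = 1233.64 / 1400.58 × 100 = 88.0807

88.1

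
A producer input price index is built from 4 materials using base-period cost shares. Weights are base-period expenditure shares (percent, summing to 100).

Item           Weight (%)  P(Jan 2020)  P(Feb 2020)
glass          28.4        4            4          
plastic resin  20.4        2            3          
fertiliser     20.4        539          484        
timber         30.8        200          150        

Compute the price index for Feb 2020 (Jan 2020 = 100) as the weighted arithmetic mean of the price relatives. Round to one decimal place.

glass: 28.4 × (4/4) = 28.4 × 1.000000 = 28.4000
plastic resin: 20.4 × (3/2) = 20.4 × 1.500000 = 30.6000
fertiliser: 20.4 × (484/539) = 20.4 × 0.897959 = 18.3184
timber: 30.8 × (150/200) = 30.8 × 0.750000 = 23.1000
Index = Σ wᵢ·(p₁ᵢ/p₀ᵢ) = 28.4000 + 30.6000 + 18.3184 + 23.1000 = 100.4184

100.4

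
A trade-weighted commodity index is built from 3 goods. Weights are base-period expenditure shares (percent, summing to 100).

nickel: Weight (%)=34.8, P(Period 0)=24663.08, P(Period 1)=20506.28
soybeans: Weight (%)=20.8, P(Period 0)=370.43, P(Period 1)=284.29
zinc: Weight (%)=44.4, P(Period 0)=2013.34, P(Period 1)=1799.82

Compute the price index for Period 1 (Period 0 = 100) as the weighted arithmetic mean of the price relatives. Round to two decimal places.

nickel: 34.8 × (20506.28/24663.08) = 34.8 × 0.831457 = 28.9347
soybeans: 20.8 × (284.29/370.43) = 20.8 × 0.767459 = 15.9632
zinc: 44.4 × (1799.82/2013.34) = 44.4 × 0.893947 = 39.6913
Index = Σ wᵢ·(p₁ᵢ/p₀ᵢ) = 28.9347 + 15.9632 + 39.6913 = 84.5891

84.59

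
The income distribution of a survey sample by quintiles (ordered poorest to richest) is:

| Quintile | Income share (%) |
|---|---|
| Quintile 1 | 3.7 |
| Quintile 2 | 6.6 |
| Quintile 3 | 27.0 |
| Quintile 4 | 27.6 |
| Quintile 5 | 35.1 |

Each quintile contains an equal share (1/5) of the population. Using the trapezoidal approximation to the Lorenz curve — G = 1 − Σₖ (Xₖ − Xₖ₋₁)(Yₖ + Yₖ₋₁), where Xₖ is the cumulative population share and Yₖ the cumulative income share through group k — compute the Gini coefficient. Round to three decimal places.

0.335

Cumulative income shares Yₖ: 0.0370, 0.1030, 0.3730, 0.6490, 1.0000
Σ (Xₖ−Xₖ₋₁)(Yₖ+Yₖ₋₁) = (1/5)(0.0370+0.0000) + (1/5)(0.1030+0.0370) + (1/5)(0.3730+0.1030) + (1/5)(0.6490+0.3730) + (1/5)(1.0000+0.6490)
  = 0.0074 + 0.0280 + 0.0952 + 0.2044 + 0.3298 = 0.6648
G = 1 − 0.6648 = 0.3352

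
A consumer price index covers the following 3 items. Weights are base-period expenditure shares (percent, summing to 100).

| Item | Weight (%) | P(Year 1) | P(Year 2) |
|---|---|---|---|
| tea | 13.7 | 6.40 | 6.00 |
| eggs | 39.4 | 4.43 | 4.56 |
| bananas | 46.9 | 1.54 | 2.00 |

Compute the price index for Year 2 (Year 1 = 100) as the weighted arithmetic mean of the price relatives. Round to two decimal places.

tea: 13.7 × (6.00/6.40) = 13.7 × 0.937500 = 12.8438
eggs: 39.4 × (4.56/4.43) = 39.4 × 1.029345 = 40.5562
bananas: 46.9 × (2.00/1.54) = 46.9 × 1.298701 = 60.9091
Index = Σ wᵢ·(p₁ᵢ/p₀ᵢ) = 12.8438 + 40.5562 + 60.9091 = 114.3090

114.31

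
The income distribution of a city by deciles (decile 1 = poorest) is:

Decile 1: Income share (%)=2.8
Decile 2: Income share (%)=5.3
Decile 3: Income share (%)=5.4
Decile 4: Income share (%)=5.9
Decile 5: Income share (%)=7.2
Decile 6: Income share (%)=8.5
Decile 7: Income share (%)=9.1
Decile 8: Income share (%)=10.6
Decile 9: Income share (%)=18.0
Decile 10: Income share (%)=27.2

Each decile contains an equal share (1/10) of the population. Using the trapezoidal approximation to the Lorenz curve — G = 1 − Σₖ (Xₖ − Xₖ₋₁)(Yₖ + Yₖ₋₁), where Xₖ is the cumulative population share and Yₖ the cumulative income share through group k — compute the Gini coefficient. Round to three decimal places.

Cumulative income shares Yₖ: 0.0280, 0.0810, 0.1350, 0.1940, 0.2660, 0.3510, 0.4420, 0.5480, 0.7280, 1.0000
Σ (Xₖ−Xₖ₋₁)(Yₖ+Yₖ₋₁) = (1/10)(0.0280+0.0000) + (1/10)(0.0810+0.0280) + (1/10)(0.1350+0.0810) + (1/10)(0.1940+0.1350) + (1/10)(0.2660+0.1940) + (1/10)(0.3510+0.2660) + (1/10)(0.4420+0.3510) + (1/10)(0.5480+0.4420) + (1/10)(0.7280+0.5480) + (1/10)(1.0000+0.7280)
  = 0.0028 + 0.0109 + 0.0216 + 0.0329 + 0.0460 + 0.0617 + 0.0793 + 0.0990 + 0.1276 + 0.1728 = 0.6546
G = 1 − 0.6546 = 0.3454

0.345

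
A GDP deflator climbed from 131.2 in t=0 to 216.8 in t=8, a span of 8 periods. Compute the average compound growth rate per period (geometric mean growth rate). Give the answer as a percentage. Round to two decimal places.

Growth factor = (216.8/131.2)^(1/8) = (1.652439)^(1/8) = 1.064794
Growth rate = 1.064794 − 1 = 0.064794 = 6.4794%

6.48%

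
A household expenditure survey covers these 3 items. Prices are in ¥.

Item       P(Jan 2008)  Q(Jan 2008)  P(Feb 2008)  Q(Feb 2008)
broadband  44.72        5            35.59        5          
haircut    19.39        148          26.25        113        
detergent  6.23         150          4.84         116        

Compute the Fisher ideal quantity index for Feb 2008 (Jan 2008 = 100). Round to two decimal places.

Laspeyres component (base-period weights):
ΣP(Jan 2008)Q(Feb 2008) = 44.72×5 + 19.39×113 + 6.23×116 = 223.6 + 2191.07 + 722.68 = 3137.35
ΣP(Jan 2008)Q(Jan 2008) = 44.72×5 + 19.39×148 + 6.23×150 = 223.6 + 2869.72 + 934.5 = 4027.82
L = 3137.35 / 4027.82 × 100 = 77.8920
Paasche component (current-period weights):
ΣP(Feb 2008)Q(Feb 2008) = 35.59×5 + 26.25×113 + 4.84×116 = 177.95 + 2966.25 + 561.44 = 3705.64
ΣP(Feb 2008)Q(Jan 2008) = 35.59×5 + 26.25×148 + 4.84×150 = 177.95 + 3885 + 726 = 4788.95
P = 3705.64 / 4788.95 × 100 = 77.3790
Fisher = √(L × P) = √(77.8920 × 77.3790) = 77.6351

77.64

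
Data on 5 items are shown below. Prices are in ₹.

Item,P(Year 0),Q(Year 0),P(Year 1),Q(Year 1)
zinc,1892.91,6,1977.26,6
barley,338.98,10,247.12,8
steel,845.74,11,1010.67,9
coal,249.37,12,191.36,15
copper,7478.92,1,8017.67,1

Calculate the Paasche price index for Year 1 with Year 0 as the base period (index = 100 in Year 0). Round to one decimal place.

Paasche price index uses current-period quantities as weights.
ΣP(Year 1)·Q(Year 1) = 1977.26×6 + 247.12×8 + 1010.67×9 + 191.36×15 + 8017.67×1 = 11863.56 + 1976.96 + 9096.03 + 2870.4 + 8017.67 = 33824.62
ΣP(Year 0)·Q(Year 1) = 1892.91×6 + 338.98×8 + 845.74×9 + 249.37×15 + 7478.92×1 = 11357.46 + 2711.84 + 7611.66 + 3740.55 + 7478.92 = 32900.43
Index = 33824.62 / 32900.43 × 100 = 102.8091

102.8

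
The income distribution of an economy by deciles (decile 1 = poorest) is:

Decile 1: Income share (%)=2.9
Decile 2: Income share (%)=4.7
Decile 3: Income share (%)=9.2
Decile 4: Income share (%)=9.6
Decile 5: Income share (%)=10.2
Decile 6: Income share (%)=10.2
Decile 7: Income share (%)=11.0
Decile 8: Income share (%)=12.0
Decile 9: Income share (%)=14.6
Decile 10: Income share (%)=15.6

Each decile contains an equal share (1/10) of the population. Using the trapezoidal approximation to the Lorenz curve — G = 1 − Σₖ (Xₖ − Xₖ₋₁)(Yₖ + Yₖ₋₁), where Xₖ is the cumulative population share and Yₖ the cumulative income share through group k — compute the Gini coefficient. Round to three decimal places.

0.202

Cumulative income shares Yₖ: 0.0290, 0.0760, 0.1680, 0.2640, 0.3660, 0.4680, 0.5780, 0.6980, 0.8440, 1.0000
Σ (Xₖ−Xₖ₋₁)(Yₖ+Yₖ₋₁) = (1/10)(0.0290+0.0000) + (1/10)(0.0760+0.0290) + (1/10)(0.1680+0.0760) + (1/10)(0.2640+0.1680) + (1/10)(0.3660+0.2640) + (1/10)(0.4680+0.3660) + (1/10)(0.5780+0.4680) + (1/10)(0.6980+0.5780) + (1/10)(0.8440+0.6980) + (1/10)(1.0000+0.8440)
  = 0.0029 + 0.0105 + 0.0244 + 0.0432 + 0.0630 + 0.0834 + 0.1046 + 0.1276 + 0.1542 + 0.1844 = 0.7982
G = 1 − 0.7982 = 0.2018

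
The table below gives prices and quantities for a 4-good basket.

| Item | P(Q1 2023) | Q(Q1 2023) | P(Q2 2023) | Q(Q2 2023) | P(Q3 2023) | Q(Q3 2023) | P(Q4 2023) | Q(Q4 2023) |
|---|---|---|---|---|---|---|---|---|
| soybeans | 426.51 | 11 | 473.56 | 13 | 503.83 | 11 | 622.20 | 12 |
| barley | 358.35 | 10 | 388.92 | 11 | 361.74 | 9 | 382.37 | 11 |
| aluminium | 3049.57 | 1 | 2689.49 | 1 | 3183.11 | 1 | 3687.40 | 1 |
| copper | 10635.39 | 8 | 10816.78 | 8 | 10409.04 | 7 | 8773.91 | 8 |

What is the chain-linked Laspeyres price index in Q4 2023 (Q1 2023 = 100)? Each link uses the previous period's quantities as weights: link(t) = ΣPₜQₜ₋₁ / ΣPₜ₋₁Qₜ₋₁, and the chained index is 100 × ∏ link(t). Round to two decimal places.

88.19

Link Q1 2023→Q2 2023:
ΣP(Q2 2023)Q(Q1 2023) = 473.56×11 + 388.92×10 + 2689.49×1 + 10816.78×8 = 5209.16 + 3889.2 + 2689.49 + 86534.24 = 98322.09
ΣP(Q1 2023)Q(Q1 2023) = 426.51×11 + 358.35×10 + 3049.57×1 + 10635.39×8 = 4691.61 + 3583.5 + 3049.57 + 85083.12 = 96407.8
link = 98322.09/96407.8 = 1.019856
Link Q2 2023→Q3 2023:
ΣP(Q3 2023)Q(Q2 2023) = 503.83×13 + 361.74×11 + 3183.11×1 + 10409.04×8 = 6549.79 + 3979.14 + 3183.11 + 83272.32 = 96984.36
ΣP(Q2 2023)Q(Q2 2023) = 473.56×13 + 388.92×11 + 2689.49×1 + 10816.78×8 = 6156.28 + 4278.12 + 2689.49 + 86534.24 = 99658.13
link = 96984.36/99658.13 = 0.973171
Link Q3 2023→Q4 2023:
ΣP(Q4 2023)Q(Q3 2023) = 622.20×11 + 382.37×9 + 3687.40×1 + 8773.91×7 = 6844.2 + 3441.33 + 3687.4 + 61417.37 = 75390.3
ΣP(Q3 2023)Q(Q3 2023) = 503.83×11 + 361.74×9 + 3183.11×1 + 10409.04×7 = 5542.13 + 3255.66 + 3183.11 + 72863.28 = 84844.18
link = 75390.3/84844.18 = 0.888574
Chained index = 100 × 1.019856 × 0.973171 × 0.888574 = 88.1904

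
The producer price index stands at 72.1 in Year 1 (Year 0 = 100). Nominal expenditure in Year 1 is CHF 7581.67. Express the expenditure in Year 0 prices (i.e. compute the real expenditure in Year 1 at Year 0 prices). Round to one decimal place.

10515.5

Real = Nominal ÷ (Index/100) = 7581.67 ÷ (72.1/100)
     = 7581.67 ÷ 0.721 = 10515.4924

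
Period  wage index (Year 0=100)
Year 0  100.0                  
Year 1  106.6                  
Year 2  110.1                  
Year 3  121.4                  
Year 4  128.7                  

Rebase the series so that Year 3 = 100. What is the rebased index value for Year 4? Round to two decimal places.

Rebased(Year 4) = 128.7 / 121.4 × 100 = 106.0132

106.01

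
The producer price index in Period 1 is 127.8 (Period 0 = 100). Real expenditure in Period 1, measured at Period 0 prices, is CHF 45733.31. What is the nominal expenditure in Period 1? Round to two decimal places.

Nominal = Real × (Index/100) = 45733.31 × (127.8/100)
        = 45733.31 × 1.278 = 58447.1702

58447.17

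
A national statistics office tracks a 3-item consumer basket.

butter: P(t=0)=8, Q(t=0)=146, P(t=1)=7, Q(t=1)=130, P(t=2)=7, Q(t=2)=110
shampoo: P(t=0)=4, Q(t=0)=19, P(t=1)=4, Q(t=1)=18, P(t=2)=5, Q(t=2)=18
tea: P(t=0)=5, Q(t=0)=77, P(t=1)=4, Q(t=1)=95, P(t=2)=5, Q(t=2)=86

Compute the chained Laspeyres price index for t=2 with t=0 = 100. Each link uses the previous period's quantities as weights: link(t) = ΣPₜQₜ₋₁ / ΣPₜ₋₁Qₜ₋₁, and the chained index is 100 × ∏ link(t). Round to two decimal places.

Link t=0→t=1:
ΣP(t=1)Q(t=0) = 7×146 + 4×19 + 4×77 = 1022 + 76 + 308 = 1406
ΣP(t=0)Q(t=0) = 8×146 + 4×19 + 5×77 = 1168 + 76 + 385 = 1629
link = 1406/1629 = 0.863106
Link t=1→t=2:
ΣP(t=2)Q(t=1) = 7×130 + 5×18 + 5×95 = 910 + 90 + 475 = 1475
ΣP(t=1)Q(t=1) = 7×130 + 4×18 + 4×95 = 910 + 72 + 380 = 1362
link = 1475/1362 = 1.082966
Chained index = 100 × 0.863106 × 1.082966 = 93.4715

93.47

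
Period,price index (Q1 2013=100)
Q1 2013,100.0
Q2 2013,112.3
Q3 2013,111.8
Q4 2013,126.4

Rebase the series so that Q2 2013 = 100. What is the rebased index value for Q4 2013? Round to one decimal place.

112.6

Rebased(Q4 2013) = 126.4 / 112.3 × 100 = 112.5557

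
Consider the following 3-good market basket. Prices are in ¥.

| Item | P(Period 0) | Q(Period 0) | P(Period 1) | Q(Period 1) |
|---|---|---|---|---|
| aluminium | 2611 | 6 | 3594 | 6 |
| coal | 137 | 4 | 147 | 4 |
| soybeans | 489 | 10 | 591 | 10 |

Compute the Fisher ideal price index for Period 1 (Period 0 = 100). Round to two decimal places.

Laspeyres component (base-period weights):
ΣP(Period 1)Q(Period 0) = 3594×6 + 147×4 + 591×10 = 21564 + 588 + 5910 = 28062
ΣP(Period 0)Q(Period 0) = 2611×6 + 137×4 + 489×10 = 15666 + 548 + 4890 = 21104
L = 28062 / 21104 × 100 = 132.9701
Paasche component (current-period weights):
ΣP(Period 1)Q(Period 1) = 3594×6 + 147×4 + 591×10 = 21564 + 588 + 5910 = 28062
ΣP(Period 0)Q(Period 1) = 2611×6 + 137×4 + 489×10 = 15666 + 548 + 4890 = 21104
P = 28062 / 21104 × 100 = 132.9701
Fisher = √(L × P) = √(132.9701 × 132.9701) = 132.9701

132.97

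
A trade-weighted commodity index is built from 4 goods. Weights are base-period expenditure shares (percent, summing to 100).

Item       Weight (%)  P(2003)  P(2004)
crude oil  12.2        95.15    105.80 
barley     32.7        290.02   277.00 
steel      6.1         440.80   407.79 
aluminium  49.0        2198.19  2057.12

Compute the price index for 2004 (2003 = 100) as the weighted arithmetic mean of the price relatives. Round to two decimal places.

crude oil: 12.2 × (105.80/95.15) = 12.2 × 1.111929 = 13.5655
barley: 32.7 × (277.00/290.02) = 32.7 × 0.955107 = 31.2320
steel: 6.1 × (407.79/440.80) = 6.1 × 0.925113 = 5.6432
aluminium: 49.0 × (2057.12/2198.19) = 49.0 × 0.935824 = 45.8554
Index = Σ wᵢ·(p₁ᵢ/p₀ᵢ) = 13.5655 + 31.2320 + 5.6432 + 45.8554 = 96.2961

96.30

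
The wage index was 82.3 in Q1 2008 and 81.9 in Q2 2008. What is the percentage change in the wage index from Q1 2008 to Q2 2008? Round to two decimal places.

Change = (81.9 − 82.3) / 82.3 × 100
       = -0.4 / 82.3 × 100 = -0.4860%

-0.49%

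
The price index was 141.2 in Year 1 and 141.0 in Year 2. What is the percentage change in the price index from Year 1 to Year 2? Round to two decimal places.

Change = (141.0 − 141.2) / 141.2 × 100
       = -0.2 / 141.2 × 100 = -0.1416%

-0.14%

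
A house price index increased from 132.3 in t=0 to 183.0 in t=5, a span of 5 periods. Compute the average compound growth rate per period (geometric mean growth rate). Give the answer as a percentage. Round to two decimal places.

6.70%

Growth factor = (183.0/132.3)^(1/5) = (1.383220)^(1/5) = 1.067034
Growth rate = 1.067034 − 1 = 0.067034 = 6.7034%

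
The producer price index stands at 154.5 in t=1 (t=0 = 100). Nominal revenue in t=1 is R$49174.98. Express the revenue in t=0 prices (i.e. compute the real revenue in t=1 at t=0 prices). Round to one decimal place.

31828.5

Real = Nominal ÷ (Index/100) = 49174.98 ÷ (154.5/100)
     = 49174.98 ÷ 1.545 = 31828.4660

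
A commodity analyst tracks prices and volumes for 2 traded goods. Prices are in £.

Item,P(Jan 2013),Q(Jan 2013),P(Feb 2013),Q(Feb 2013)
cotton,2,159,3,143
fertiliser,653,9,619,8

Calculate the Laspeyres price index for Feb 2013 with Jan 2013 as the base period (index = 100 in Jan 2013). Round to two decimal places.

Laspeyres price index uses base-period quantities as weights.
ΣP(Feb 2013)·Q(Jan 2013) = 3×159 + 619×9 = 477 + 5571 = 6048
ΣP(Jan 2013)·Q(Jan 2013) = 2×159 + 653×9 = 318 + 5877 = 6195
Index = 6048 / 6195 × 100 = 97.6271

97.63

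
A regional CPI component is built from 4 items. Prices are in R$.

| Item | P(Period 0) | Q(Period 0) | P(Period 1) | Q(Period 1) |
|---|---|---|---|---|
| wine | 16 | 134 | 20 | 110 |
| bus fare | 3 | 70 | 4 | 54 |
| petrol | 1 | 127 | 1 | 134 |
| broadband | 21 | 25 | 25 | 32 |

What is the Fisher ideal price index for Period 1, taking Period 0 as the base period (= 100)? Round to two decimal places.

Laspeyres component (base-period weights):
ΣP(Period 1)Q(Period 0) = 20×134 + 4×70 + 1×127 + 25×25 = 2680 + 280 + 127 + 625 = 3712
ΣP(Period 0)Q(Period 0) = 16×134 + 3×70 + 1×127 + 21×25 = 2144 + 210 + 127 + 525 = 3006
L = 3712 / 3006 × 100 = 123.4864
Paasche component (current-period weights):
ΣP(Period 1)Q(Period 1) = 20×110 + 4×54 + 1×134 + 25×32 = 2200 + 216 + 134 + 800 = 3350
ΣP(Period 0)Q(Period 1) = 16×110 + 3×54 + 1×134 + 21×32 = 1760 + 162 + 134 + 672 = 2728
P = 3350 / 2728 × 100 = 122.8006
Fisher = √(L × P) = √(123.4864 × 122.8006) = 123.1430

123.14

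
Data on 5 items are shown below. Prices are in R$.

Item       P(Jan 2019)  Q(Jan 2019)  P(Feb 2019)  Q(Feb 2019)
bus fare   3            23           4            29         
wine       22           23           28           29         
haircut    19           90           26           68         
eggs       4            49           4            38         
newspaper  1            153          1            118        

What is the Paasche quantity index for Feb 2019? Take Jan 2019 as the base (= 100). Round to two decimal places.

Paasche quantity index uses current-period prices as weights.
ΣP(Feb 2019)·Q(Feb 2019) = 4×29 + 28×29 + 26×68 + 4×38 + 1×118 = 116 + 812 + 1768 + 152 + 118 = 2966
ΣP(Feb 2019)·Q(Jan 2019) = 4×23 + 28×23 + 26×90 + 4×49 + 1×153 = 92 + 644 + 2340 + 196 + 153 = 3425
Index = 2966 / 3425 × 100 = 86.5985

86.60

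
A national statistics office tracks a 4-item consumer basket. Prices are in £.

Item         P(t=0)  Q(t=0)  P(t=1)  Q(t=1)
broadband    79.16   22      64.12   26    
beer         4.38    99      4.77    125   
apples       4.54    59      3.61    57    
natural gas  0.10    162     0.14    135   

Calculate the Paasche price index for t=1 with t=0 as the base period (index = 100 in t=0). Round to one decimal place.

Paasche price index uses current-period quantities as weights.
ΣP(t=1)·Q(t=1) = 64.12×26 + 4.77×125 + 3.61×57 + 0.14×135 = 1667.12 + 596.25 + 205.77 + 18.9 = 2488.04
ΣP(t=0)·Q(t=1) = 79.16×26 + 4.38×125 + 4.54×57 + 0.10×135 = 2058.16 + 547.5 + 258.78 + 13.5 = 2877.94
Index = 2488.04 / 2877.94 × 100 = 86.4521

86.5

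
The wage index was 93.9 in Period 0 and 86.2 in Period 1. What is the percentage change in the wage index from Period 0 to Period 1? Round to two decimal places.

-8.20%

Change = (86.2 − 93.9) / 93.9 × 100
       = -7.7 / 93.9 × 100 = -8.2002%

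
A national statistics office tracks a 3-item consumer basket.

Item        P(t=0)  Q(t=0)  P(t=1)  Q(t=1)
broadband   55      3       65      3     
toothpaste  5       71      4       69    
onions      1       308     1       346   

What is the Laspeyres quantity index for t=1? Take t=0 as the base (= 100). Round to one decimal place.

103.4

Laspeyres quantity index uses base-period prices as weights.
ΣP(t=0)·Q(t=1) = 55×3 + 5×69 + 1×346 = 165 + 345 + 346 = 856
ΣP(t=0)·Q(t=0) = 55×3 + 5×71 + 1×308 = 165 + 355 + 308 = 828
Index = 856 / 828 × 100 = 103.3816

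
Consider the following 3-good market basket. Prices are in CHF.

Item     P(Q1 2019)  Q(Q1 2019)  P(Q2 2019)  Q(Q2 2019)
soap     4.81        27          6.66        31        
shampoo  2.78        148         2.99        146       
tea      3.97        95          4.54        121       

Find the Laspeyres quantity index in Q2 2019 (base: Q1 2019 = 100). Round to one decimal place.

112.7

Laspeyres quantity index uses base-period prices as weights.
ΣP(Q1 2019)·Q(Q2 2019) = 4.81×31 + 2.78×146 + 3.97×121 = 149.11 + 405.88 + 480.37 = 1035.36
ΣP(Q1 2019)·Q(Q1 2019) = 4.81×27 + 2.78×148 + 3.97×95 = 129.87 + 411.44 + 377.15 = 918.46
Index = 1035.36 / 918.46 × 100 = 112.7278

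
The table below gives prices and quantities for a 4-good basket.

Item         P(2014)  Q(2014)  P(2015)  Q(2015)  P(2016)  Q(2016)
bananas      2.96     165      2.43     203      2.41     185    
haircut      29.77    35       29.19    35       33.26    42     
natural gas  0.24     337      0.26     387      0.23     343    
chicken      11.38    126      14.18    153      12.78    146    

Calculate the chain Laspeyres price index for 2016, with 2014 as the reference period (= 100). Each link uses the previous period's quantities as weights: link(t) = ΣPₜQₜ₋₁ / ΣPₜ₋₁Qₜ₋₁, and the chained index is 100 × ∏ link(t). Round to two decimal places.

Link 2014→2015:
ΣP(2015)Q(2014) = 2.43×165 + 29.19×35 + 0.26×337 + 14.18×126 = 400.95 + 1021.65 + 87.62 + 1786.68 = 3296.9
ΣP(2014)Q(2014) = 2.96×165 + 29.77×35 + 0.24×337 + 11.38×126 = 488.4 + 1041.95 + 80.88 + 1433.88 = 3045.11
link = 3296.9/3045.11 = 1.082687
Link 2015→2016:
ΣP(2016)Q(2015) = 2.41×203 + 33.26×35 + 0.23×387 + 12.78×153 = 489.23 + 1164.1 + 89.01 + 1955.34 = 3697.68
ΣP(2015)Q(2015) = 2.43×203 + 29.19×35 + 0.26×387 + 14.18×153 = 493.29 + 1021.65 + 100.62 + 2169.54 = 3785.1
link = 3697.68/3785.1 = 0.976904
Chained index = 100 × 1.082687 × 0.976904 = 105.7681

105.77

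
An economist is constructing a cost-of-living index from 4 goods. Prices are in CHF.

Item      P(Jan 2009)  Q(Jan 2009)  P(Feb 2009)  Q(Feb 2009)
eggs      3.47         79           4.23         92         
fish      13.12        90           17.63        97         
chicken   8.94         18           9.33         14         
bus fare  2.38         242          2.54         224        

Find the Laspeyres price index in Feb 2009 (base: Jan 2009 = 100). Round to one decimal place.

123.3

Laspeyres price index uses base-period quantities as weights.
ΣP(Feb 2009)·Q(Jan 2009) = 4.23×79 + 17.63×90 + 9.33×18 + 2.54×242 = 334.17 + 1586.7 + 167.94 + 614.68 = 2703.49
ΣP(Jan 2009)·Q(Jan 2009) = 3.47×79 + 13.12×90 + 8.94×18 + 2.38×242 = 274.13 + 1180.8 + 160.92 + 575.96 = 2191.81
Index = 2703.49 / 2191.81 × 100 = 123.3451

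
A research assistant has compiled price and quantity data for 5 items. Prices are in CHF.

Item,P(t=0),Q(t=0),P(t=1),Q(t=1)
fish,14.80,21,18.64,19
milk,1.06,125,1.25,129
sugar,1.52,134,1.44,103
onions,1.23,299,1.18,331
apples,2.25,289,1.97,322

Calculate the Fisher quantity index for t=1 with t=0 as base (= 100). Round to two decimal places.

102.01

Laspeyres component (base-period weights):
ΣP(t=0)Q(t=1) = 14.80×19 + 1.06×129 + 1.52×103 + 1.23×331 + 2.25×322 = 281.2 + 136.74 + 156.56 + 407.13 + 724.5 = 1706.13
ΣP(t=0)Q(t=0) = 14.80×21 + 1.06×125 + 1.52×134 + 1.23×299 + 2.25×289 = 310.8 + 132.5 + 203.68 + 367.77 + 650.25 = 1665
L = 1706.13 / 1665 × 100 = 102.4703
Paasche component (current-period weights):
ΣP(t=1)Q(t=1) = 18.64×19 + 1.25×129 + 1.44×103 + 1.18×331 + 1.97×322 = 354.16 + 161.25 + 148.32 + 390.58 + 634.34 = 1688.65
ΣP(t=1)Q(t=0) = 18.64×21 + 1.25×125 + 1.44×134 + 1.18×299 + 1.97×289 = 391.44 + 156.25 + 192.96 + 352.82 + 569.33 = 1662.8
P = 1688.65 / 1662.8 × 100 = 101.5546
Fisher = √(L × P) = √(102.4703 × 101.5546) = 102.0114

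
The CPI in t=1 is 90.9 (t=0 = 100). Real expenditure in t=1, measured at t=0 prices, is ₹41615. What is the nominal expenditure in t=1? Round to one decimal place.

Nominal = Real × (Index/100) = 41615 × (90.9/100)
        = 41615 × 0.909 = 37828.0350

37828.0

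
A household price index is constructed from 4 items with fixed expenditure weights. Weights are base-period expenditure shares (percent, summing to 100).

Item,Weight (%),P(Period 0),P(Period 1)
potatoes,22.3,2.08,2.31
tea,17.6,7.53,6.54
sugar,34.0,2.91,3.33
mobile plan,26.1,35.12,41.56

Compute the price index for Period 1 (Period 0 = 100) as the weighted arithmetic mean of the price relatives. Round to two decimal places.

potatoes: 22.3 × (2.31/2.08) = 22.3 × 1.110577 = 24.7659
tea: 17.6 × (6.54/7.53) = 17.6 × 0.868526 = 15.2861
sugar: 34.0 × (3.33/2.91) = 34.0 × 1.144330 = 38.9072
mobile plan: 26.1 × (41.56/35.12) = 26.1 × 1.183371 = 30.8860
Index = Σ wᵢ·(p₁ᵢ/p₀ᵢ) = 24.7659 + 15.2861 + 38.9072 + 30.8860 = 109.8451

109.85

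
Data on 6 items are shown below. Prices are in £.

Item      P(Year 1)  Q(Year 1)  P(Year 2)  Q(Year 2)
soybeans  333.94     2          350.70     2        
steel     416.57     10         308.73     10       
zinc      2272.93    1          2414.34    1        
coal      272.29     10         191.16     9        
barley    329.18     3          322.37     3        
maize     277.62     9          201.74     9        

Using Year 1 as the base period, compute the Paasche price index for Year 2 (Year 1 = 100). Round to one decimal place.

Paasche price index uses current-period quantities as weights.
ΣP(Year 2)·Q(Year 2) = 350.70×2 + 308.73×10 + 2414.34×1 + 191.16×9 + 322.37×3 + 201.74×9 = 701.4 + 3087.3 + 2414.34 + 1720.44 + 967.11 + 1815.66 = 10706.25
ΣP(Year 1)·Q(Year 2) = 333.94×2 + 416.57×10 + 2272.93×1 + 272.29×9 + 329.18×3 + 277.62×9 = 667.88 + 4165.7 + 2272.93 + 2450.61 + 987.54 + 2498.58 = 13043.24
Index = 10706.25 / 13043.24 × 100 = 82.0827

82.1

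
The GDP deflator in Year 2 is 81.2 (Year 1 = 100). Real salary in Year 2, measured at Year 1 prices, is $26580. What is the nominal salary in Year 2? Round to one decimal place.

Nominal = Real × (Index/100) = 26580 × (81.2/100)
        = 26580 × 0.812 = 21582.9600

21583.0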